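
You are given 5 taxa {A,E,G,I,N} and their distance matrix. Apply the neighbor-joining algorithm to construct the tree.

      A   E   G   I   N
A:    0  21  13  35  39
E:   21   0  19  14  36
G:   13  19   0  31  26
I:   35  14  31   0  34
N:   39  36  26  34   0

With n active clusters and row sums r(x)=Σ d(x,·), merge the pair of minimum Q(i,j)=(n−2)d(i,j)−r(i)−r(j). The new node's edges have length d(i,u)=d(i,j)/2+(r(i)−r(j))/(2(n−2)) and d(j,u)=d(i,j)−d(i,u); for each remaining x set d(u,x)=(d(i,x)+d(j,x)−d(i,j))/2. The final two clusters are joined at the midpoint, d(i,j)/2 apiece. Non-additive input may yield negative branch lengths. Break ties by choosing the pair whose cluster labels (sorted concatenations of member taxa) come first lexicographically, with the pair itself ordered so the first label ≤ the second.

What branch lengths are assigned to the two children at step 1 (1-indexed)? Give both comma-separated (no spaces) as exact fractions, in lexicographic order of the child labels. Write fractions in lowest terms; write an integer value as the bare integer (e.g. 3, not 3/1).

step 1: merge (E,I) at d=14, Q=-162; branch lengths E→3, I→11; new cluster EI
  updated: d(A,EI)=21, d(EI,G)=18, d(EI,N)=28
step 2: merge (A,G) at d=13, Q=-104; branch lengths A→21/2, G→5/2; new cluster AG
  updated: d(AG,EI)=13, d(AG,N)=26
step 3: merge (AG,EI) at d=13, Q=-67; branch lengths AG→11/2, EI→15/2; new cluster AEGI
  updated: d(AEGI,N)=41/2
step 4: merge (AEGI,N) at d=41/2; branch lengths AEGI→41/4, N→41/4; new cluster AEGIN
final tree: (((A:21/2,G:5/2):11/2,(E:3,I:11):15/2):41/4,N:41/4)
total length: 121/2

3,11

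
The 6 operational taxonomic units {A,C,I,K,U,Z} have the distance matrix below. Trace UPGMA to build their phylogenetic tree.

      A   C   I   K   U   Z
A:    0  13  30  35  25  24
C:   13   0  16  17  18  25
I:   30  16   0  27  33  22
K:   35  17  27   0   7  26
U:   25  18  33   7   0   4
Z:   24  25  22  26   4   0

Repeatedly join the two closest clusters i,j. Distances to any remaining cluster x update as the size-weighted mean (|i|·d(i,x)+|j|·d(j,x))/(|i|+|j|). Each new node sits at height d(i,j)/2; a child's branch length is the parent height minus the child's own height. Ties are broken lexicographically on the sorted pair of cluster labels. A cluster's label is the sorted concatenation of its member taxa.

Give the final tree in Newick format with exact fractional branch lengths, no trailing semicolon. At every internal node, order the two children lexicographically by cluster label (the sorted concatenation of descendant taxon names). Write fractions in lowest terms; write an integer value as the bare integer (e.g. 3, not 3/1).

(((A:13/2,C:13/2):5,I:23/2):19/18,(K:33/4,(U:2,Z:2):25/4):155/36)

1. join U+Z (d=4) ⇒ UZ; edges |U|=2, |Z|=2
  updated: d(A,UZ)=49/2, d(C,UZ)=43/2, d(I,UZ)=55/2, d(K,UZ)=33/2
2. join A+C (d=13) ⇒ AC; edges |A|=13/2, |C|=13/2
  updated: d(AC,I)=23, d(AC,K)=26, d(AC,UZ)=23
3. join K+UZ (d=33/2) ⇒ KUZ; edges |K|=33/4, |UZ|=25/4
  updated: d(AC,KUZ)=24, d(I,KUZ)=82/3
4. join AC+I (d=23) ⇒ ACI; edges |AC|=5, |I|=23/2
  updated: d(ACI,KUZ)=226/9
5. join ACI+KUZ (d=226/9) ⇒ ACIKUZ; edges |ACI|=19/18, |KUZ|=155/36
final tree: (((A:13/2,C:13/2):5,I:23/2):19/18,(K:33/4,(U:2,Z:2):25/4):155/36)
total length: 1921/36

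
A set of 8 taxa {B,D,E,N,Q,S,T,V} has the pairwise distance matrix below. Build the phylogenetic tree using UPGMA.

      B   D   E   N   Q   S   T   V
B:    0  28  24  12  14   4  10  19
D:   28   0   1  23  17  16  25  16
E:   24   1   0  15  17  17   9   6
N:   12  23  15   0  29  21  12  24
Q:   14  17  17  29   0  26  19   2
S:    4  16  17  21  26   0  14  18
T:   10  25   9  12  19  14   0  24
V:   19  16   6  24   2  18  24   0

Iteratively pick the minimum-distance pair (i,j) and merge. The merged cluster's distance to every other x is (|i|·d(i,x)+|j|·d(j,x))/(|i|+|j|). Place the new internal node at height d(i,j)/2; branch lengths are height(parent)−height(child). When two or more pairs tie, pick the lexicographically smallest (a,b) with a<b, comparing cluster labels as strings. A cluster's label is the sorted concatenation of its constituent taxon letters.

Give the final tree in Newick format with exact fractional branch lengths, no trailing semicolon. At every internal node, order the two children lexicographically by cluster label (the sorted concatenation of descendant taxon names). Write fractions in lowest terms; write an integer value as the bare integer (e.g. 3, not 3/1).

step 1: merge (D,E) at d=1; branch lengths D→1/2, E→1/2; new cluster DE
  updated: d(B,DE)=26, d(DE,N)=19, d(DE,Q)=17, d(DE,S)=33/2, d(DE,T)=17, d(DE,V)=11
step 2: merge (Q,V) at d=2; branch lengths Q→1, V→1; new cluster QV
  updated: d(B,QV)=33/2, d(DE,QV)=14, d(N,QV)=53/2, d(QV,S)=22, d(QV,T)=43/2
step 3: merge (B,S) at d=4; branch lengths B→2, S→2; new cluster BS
  updated: d(BS,DE)=85/4, d(BS,N)=33/2, d(BS,QV)=77/4, d(BS,T)=12
step 4: merge (BS,T) at d=12; branch lengths BS→4, T→6; new cluster BST
  updated: d(BST,DE)=119/6, d(BST,N)=15, d(BST,QV)=20
step 5: merge (DE,QV) at d=14; branch lengths DE→13/2, QV→6; new cluster DEQV
  updated: d(BST,DEQV)=239/12, d(DEQV,N)=91/4
step 6: merge (BST,N) at d=15; branch lengths BST→3/2, N→15/2; new cluster BNST
  updated: d(BNST,DEQV)=165/8
step 7: merge (BNST,DEQV) at d=165/8; branch lengths BNST→45/16, DEQV→53/16; new cluster BDENQSTV
final tree: ((((B:2,S:2):4,T:6):3/2,N:15/2):45/16,((D:1/2,E:1/2):13/2,(Q:1,V:1):6):53/16)
total length: 357/8

((((B:2,S:2):4,T:6):3/2,N:15/2):45/16,((D:1/2,E:1/2):13/2,(Q:1,V:1):6):53/16)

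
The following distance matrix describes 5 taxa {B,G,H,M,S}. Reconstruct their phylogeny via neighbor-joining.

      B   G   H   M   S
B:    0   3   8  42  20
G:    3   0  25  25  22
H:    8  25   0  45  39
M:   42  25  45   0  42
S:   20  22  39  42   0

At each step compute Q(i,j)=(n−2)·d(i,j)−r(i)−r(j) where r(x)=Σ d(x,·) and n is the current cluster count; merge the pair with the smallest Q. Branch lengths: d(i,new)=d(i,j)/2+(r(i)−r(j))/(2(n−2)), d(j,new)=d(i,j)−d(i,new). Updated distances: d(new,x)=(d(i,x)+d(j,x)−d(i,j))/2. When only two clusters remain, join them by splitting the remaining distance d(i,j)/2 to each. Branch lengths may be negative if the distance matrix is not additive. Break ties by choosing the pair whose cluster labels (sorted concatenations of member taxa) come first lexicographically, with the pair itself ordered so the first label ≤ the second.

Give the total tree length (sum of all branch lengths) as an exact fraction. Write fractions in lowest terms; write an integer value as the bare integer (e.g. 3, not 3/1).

493/8

iteration 1: select B,H (d=8, Q=-166); attach at lengths (-10/3, 34/3); label the merged cluster BH
  updated: d(BH,G)=10, d(BH,M)=79/2, d(BH,S)=51/2
iteration 2: select BH,S (d=51/2, Q=-227/2); attach at lengths (73/8, 131/8); label the merged cluster BHS
  updated: d(BHS,G)=13/4, d(BHS,M)=28
iteration 3: select BHS,G (d=13/4, Q=-225/4); attach at lengths (25/8, 1/8); label the merged cluster BGHS
  updated: d(BGHS,M)=199/8
iteration 4: select BGHS,M (d=199/8); attach at lengths (199/16, 199/16); label the merged cluster BGHMS
final tree: ((((B:-10/3,H:34/3):73/8,S:131/8):25/8,G:1/8):199/16,M:199/16)
total length: 493/8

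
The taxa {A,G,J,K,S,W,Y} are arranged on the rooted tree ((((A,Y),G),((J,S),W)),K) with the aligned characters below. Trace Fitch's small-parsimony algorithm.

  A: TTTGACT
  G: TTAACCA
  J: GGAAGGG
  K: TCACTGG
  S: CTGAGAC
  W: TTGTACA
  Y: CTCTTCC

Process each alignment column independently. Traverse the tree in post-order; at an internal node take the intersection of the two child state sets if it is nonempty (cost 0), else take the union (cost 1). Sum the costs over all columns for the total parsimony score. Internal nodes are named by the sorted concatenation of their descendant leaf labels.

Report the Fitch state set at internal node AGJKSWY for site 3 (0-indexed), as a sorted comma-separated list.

A,C,T

site 0, node AY: A={T} ∪ Y={C} → {C,T} (+1)
site 0, node AGY: AY={C,T} ∩ G={T} → {T} (+0)
site 0, node JS: J={G} ∪ S={C} → {C,G} (+1)
site 0, node JSW: JS={C,G} ∪ W={T} → {C,G,T} (+1)
site 0, node AGJSWY: AGY={T} ∩ JSW={C,G,T} → {T} (+0)
site 0, node AGJKSWY: AGJSWY={T} ∩ K={T} → {T} (+0)
site 1, node AY: A={T} ∩ Y={T} → {T} (+0)
site 1, node AGY: AY={T} ∩ G={T} → {T} (+0)
site 1, node JS: J={G} ∪ S={T} → {G,T} (+1)
site 1, node JSW: JS={G,T} ∩ W={T} → {T} (+0)
site 1, node AGJSWY: AGY={T} ∩ JSW={T} → {T} (+0)
site 1, node AGJKSWY: AGJSWY={T} ∪ K={C} → {C,T} (+1)
site 2, node AY: A={T} ∪ Y={C} → {C,T} (+1)
site 2, node AGY: AY={C,T} ∪ G={A} → {A,C,T} (+1)
site 2, node JS: J={A} ∪ S={G} → {A,G} (+1)
site 2, node JSW: JS={A,G} ∩ W={G} → {G} (+0)
site 2, node AGJSWY: AGY={A,C,T} ∪ JSW={G} → {A,C,G,T} (+1)
site 2, node AGJKSWY: AGJSWY={A,C,G,T} ∩ K={A} → {A} (+0)
site 3, node AY: A={G} ∪ Y={T} → {G,T} (+1)
site 3, node AGY: AY={G,T} ∪ G={A} → {A,G,T} (+1)
site 3, node JS: J={A} ∩ S={A} → {A} (+0)
site 3, node JSW: JS={A} ∪ W={T} → {A,T} (+1)
site 3, node AGJSWY: AGY={A,G,T} ∩ JSW={A,T} → {A,T} (+0)
site 3, node AGJKSWY: AGJSWY={A,T} ∪ K={C} → {A,C,T} (+1)
site 4, node AY: A={A} ∪ Y={T} → {A,T} (+1)
site 4, node AGY: AY={A,T} ∪ G={C} → {A,C,T} (+1)
site 4, node JS: J={G} ∩ S={G} → {G} (+0)
site 4, node JSW: JS={G} ∪ W={A} → {A,G} (+1)
site 4, node AGJSWY: AGY={A,C,T} ∩ JSW={A,G} → {A} (+0)
site 4, node AGJKSWY: AGJSWY={A} ∪ K={T} → {A,T} (+1)
site 5, node AY: A={C} ∩ Y={C} → {C} (+0)
site 5, node AGY: AY={C} ∩ G={C} → {C} (+0)
site 5, node JS: J={G} ∪ S={A} → {A,G} (+1)
site 5, node JSW: JS={A,G} ∪ W={C} → {A,C,G} (+1)
site 5, node AGJSWY: AGY={C} ∩ JSW={A,C,G} → {C} (+0)
site 5, node AGJKSWY: AGJSWY={C} ∪ K={G} → {C,G} (+1)
site 6, node AY: A={T} ∪ Y={C} → {C,T} (+1)
site 6, node AGY: AY={C,T} ∪ G={A} → {A,C,T} (+1)
site 6, node JS: J={G} ∪ S={C} → {C,G} (+1)
site 6, node JSW: JS={C,G} ∪ W={A} → {A,C,G} (+1)
site 6, node AGJSWY: AGY={A,C,T} ∩ JSW={A,C,G} → {A,C} (+0)
site 6, node AGJKSWY: AGJSWY={A,C} ∪ K={G} → {A,C,G} (+1)
per-site changes: [3, 2, 4, 4, 4, 3, 5]; total = 25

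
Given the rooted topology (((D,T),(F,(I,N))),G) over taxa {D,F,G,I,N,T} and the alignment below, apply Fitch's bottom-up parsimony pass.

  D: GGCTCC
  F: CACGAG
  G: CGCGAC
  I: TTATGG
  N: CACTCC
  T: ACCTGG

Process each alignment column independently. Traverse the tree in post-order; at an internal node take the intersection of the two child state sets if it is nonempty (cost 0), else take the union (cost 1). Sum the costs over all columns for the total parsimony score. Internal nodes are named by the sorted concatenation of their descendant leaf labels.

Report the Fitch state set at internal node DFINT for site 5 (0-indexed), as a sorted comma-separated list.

[col 0] DT: children D:{G}, T:{A} ∪→ {A,G}; cost 1
[col 0] IN: children I:{T}, N:{C} ∪→ {C,T}; cost 1
[col 0] FIN: children F:{C}, IN:{C,T} ∩→ {C}; cost 0
[col 0] DFINT: children DT:{A,G}, FIN:{C} ∪→ {A,C,G}; cost 1
[col 0] DFGINT: children DFINT:{A,C,G}, G:{C} ∩→ {C}; cost 0
[col 1] DT: children D:{G}, T:{C} ∪→ {C,G}; cost 1
[col 1] IN: children I:{T}, N:{A} ∪→ {A,T}; cost 1
[col 1] FIN: children F:{A}, IN:{A,T} ∩→ {A}; cost 0
[col 1] DFINT: children DT:{C,G}, FIN:{A} ∪→ {A,C,G}; cost 1
[col 1] DFGINT: children DFINT:{A,C,G}, G:{G} ∩→ {G}; cost 0
[col 2] DT: children D:{C}, T:{C} ∩→ {C}; cost 0
[col 2] IN: children I:{A}, N:{C} ∪→ {A,C}; cost 1
[col 2] FIN: children F:{C}, IN:{A,C} ∩→ {C}; cost 0
[col 2] DFINT: children DT:{C}, FIN:{C} ∩→ {C}; cost 0
[col 2] DFGINT: children DFINT:{C}, G:{C} ∩→ {C}; cost 0
[col 3] DT: children D:{T}, T:{T} ∩→ {T}; cost 0
[col 3] IN: children I:{T}, N:{T} ∩→ {T}; cost 0
[col 3] FIN: children F:{G}, IN:{T} ∪→ {G,T}; cost 1
[col 3] DFINT: children DT:{T}, FIN:{G,T} ∩→ {T}; cost 0
[col 3] DFGINT: children DFINT:{T}, G:{G} ∪→ {G,T}; cost 1
[col 4] DT: children D:{C}, T:{G} ∪→ {C,G}; cost 1
[col 4] IN: children I:{G}, N:{C} ∪→ {C,G}; cost 1
[col 4] FIN: children F:{A}, IN:{C,G} ∪→ {A,C,G}; cost 1
[col 4] DFINT: children DT:{C,G}, FIN:{A,C,G} ∩→ {C,G}; cost 0
[col 4] DFGINT: children DFINT:{C,G}, G:{A} ∪→ {A,C,G}; cost 1
[col 5] DT: children D:{C}, T:{G} ∪→ {C,G}; cost 1
[col 5] IN: children I:{G}, N:{C} ∪→ {C,G}; cost 1
[col 5] FIN: children F:{G}, IN:{C,G} ∩→ {G}; cost 0
[col 5] DFINT: children DT:{C,G}, FIN:{G} ∩→ {G}; cost 0
[col 5] DFGINT: children DFINT:{G}, G:{C} ∪→ {C,G}; cost 1
per-site changes: [3, 3, 1, 2, 4, 3]; total = 16

G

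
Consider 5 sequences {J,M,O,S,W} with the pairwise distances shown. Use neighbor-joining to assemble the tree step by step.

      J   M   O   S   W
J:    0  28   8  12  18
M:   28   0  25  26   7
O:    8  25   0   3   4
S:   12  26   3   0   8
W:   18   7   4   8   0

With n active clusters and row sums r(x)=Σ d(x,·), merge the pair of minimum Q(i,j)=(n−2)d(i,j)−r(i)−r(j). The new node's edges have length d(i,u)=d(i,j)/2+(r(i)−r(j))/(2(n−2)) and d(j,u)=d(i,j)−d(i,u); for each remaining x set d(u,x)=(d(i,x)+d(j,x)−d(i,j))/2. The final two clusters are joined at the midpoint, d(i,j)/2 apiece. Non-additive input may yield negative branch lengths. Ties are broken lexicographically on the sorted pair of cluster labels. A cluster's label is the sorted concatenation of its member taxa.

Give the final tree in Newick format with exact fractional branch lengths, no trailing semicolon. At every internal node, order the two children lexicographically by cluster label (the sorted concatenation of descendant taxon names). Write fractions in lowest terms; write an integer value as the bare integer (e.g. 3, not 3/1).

1. join M+W (d=7, Q=-102) ⇒ MW; edges |M|=35/3, |W|=-14/3
  updated: d(J,MW)=39/2, d(MW,O)=11, d(MW,S)=27/2
2. join J+O (d=8, Q=-91/2) ⇒ JO; edges |J|=67/8, |O|=-3/8
  updated: d(JO,MW)=45/4, d(JO,S)=7/2
3. join JO+MW (d=45/4, Q=-113/4) ⇒ JMOW; edges |JO|=5/8, |MW|=85/8
  updated: d(JMOW,S)=23/8
4. join JMOW+S (d=23/8) ⇒ JMOSW; edges |JMOW|=23/16, |S|=23/16
final tree: (((J:67/8,O:-3/8):5/8,(M:35/3,W:-14/3):85/8):23/16,S:23/16)
total length: 233/8

(((J:67/8,O:-3/8):5/8,(M:35/3,W:-14/3):85/8):23/16,S:23/16)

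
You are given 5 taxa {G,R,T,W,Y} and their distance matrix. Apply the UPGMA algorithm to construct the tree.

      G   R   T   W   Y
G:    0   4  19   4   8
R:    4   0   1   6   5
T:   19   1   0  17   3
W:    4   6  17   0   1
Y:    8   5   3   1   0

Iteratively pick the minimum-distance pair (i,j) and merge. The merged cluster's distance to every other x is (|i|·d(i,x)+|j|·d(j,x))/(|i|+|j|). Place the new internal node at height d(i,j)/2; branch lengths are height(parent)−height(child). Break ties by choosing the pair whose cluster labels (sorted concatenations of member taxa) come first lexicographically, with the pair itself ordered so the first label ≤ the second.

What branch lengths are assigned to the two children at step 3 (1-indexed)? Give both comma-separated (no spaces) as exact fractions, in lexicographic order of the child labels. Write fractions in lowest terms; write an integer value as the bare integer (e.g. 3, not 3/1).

step 1: merge (R,T) at d=1; branch lengths R→1/2, T→1/2; new cluster RT
  updated: d(G,RT)=23/2, d(RT,W)=23/2, d(RT,Y)=4
step 2: merge (W,Y) at d=1; branch lengths W→1/2, Y→1/2; new cluster WY
  updated: d(G,WY)=6, d(RT,WY)=31/4
step 3: merge (G,WY) at d=6; branch lengths G→3, WY→5/2; new cluster GWY
  updated: d(GWY,RT)=9
step 4: merge (GWY,RT) at d=9; branch lengths GWY→3/2, RT→4; new cluster GRTWY
final tree: ((G:3,(W:1/2,Y:1/2):5/2):3/2,(R:1/2,T:1/2):4)
total length: 13

3,5/2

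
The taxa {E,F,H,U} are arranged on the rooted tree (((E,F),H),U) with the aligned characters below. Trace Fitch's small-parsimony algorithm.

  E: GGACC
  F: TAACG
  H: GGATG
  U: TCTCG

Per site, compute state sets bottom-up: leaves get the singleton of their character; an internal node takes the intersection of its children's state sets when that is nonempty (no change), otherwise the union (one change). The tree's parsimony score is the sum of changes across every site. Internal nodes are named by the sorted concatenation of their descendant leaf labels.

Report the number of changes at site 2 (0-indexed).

site 0, node EF: E={G} ∪ F={T} → {G,T} (+1)
site 0, node EFH: EF={G,T} ∩ H={G} → {G} (+0)
site 0, node EFHU: EFH={G} ∪ U={T} → {G,T} (+1)
site 1, node EF: E={G} ∪ F={A} → {A,G} (+1)
site 1, node EFH: EF={A,G} ∩ H={G} → {G} (+0)
site 1, node EFHU: EFH={G} ∪ U={C} → {C,G} (+1)
site 2, node EF: E={A} ∩ F={A} → {A} (+0)
site 2, node EFH: EF={A} ∩ H={A} → {A} (+0)
site 2, node EFHU: EFH={A} ∪ U={T} → {A,T} (+1)
site 3, node EF: E={C} ∩ F={C} → {C} (+0)
site 3, node EFH: EF={C} ∪ H={T} → {C,T} (+1)
site 3, node EFHU: EFH={C,T} ∩ U={C} → {C} (+0)
site 4, node EF: E={C} ∪ F={G} → {C,G} (+1)
site 4, node EFH: EF={C,G} ∩ H={G} → {G} (+0)
site 4, node EFHU: EFH={G} ∩ U={G} → {G} (+0)
per-site changes: [2, 2, 1, 1, 1]; total = 7

1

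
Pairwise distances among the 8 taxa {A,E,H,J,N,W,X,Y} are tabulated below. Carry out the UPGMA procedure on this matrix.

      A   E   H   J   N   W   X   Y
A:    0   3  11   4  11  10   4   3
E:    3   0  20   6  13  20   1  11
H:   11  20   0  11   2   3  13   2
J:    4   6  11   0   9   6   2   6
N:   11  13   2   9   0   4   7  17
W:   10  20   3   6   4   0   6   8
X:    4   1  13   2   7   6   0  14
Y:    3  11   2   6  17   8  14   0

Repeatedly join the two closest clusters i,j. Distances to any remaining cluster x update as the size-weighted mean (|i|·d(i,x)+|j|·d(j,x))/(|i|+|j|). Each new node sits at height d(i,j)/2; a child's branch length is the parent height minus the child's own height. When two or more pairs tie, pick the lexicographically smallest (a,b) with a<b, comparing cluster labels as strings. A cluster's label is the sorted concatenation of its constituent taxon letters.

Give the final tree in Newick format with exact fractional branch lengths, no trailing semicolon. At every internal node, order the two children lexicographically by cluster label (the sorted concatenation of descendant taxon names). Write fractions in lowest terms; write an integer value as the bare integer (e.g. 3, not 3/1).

(((A:3/2,Y:3/2):2,((E:1/2,X:1/2):3/2,J:2):3/2):59/30,((H:1,N:1):3/4,W:7/4):223/60)

iteration 1: select E,X (d=1); attach at lengths (1/2, 1/2); label the merged cluster EX
  updated: d(A,EX)=7/2, d(EX,H)=33/2, d(EX,J)=4, d(EX,N)=10, d(EX,W)=13, d(EX,Y)=25/2
iteration 2: select H,N (d=2); attach at lengths (1, 1); label the merged cluster HN
  updated: d(A,HN)=11, d(EX,HN)=53/4, d(HN,J)=10, d(HN,W)=7/2, d(HN,Y)=19/2
iteration 3: select A,Y (d=3); attach at lengths (3/2, 3/2); label the merged cluster AY
  updated: d(AY,EX)=8, d(AY,HN)=41/4, d(AY,J)=5, d(AY,W)=9
iteration 4: select HN,W (d=7/2); attach at lengths (3/4, 7/4); label the merged cluster HNW
  updated: d(AY,HNW)=59/6, d(EX,HNW)=79/6, d(HNW,J)=26/3
iteration 5: select EX,J (d=4); attach at lengths (3/2, 2); label the merged cluster EJX
  updated: d(AY,EJX)=7, d(EJX,HNW)=35/3
iteration 6: select AY,EJX (d=7); attach at lengths (2, 3/2); label the merged cluster AEJXY
  updated: d(AEJXY,HNW)=164/15
iteration 7: select AEJXY,HNW (d=164/15); attach at lengths (59/30, 223/60); label the merged cluster AEHJNWXY
final tree: (((A:3/2,Y:3/2):2,((E:1/2,X:1/2):3/2,J:2):3/2):59/30,((H:1,N:1):3/4,W:7/4):223/60)
total length: 1271/60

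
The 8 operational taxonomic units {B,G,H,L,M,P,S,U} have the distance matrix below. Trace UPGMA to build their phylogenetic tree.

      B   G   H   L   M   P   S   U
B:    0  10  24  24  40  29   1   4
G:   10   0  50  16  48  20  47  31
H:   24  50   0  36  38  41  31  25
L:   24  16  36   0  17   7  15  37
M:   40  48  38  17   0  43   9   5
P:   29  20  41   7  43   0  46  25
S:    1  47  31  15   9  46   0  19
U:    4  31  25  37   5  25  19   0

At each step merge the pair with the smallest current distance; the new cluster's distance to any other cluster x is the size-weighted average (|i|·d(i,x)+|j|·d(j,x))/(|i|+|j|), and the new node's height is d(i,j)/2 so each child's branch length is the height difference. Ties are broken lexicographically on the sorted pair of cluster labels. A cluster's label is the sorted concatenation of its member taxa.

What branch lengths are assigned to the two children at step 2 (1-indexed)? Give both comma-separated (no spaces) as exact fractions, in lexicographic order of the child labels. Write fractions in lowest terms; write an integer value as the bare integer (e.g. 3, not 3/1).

iteration 1: select B,S (d=1); attach at lengths (1/2, 1/2); label the merged cluster BS
  updated: d(BS,G)=57/2, d(BS,H)=55/2, d(BS,L)=39/2, d(BS,M)=49/2, d(BS,P)=75/2, d(BS,U)=23/2
iteration 2: select M,U (d=5); attach at lengths (5/2, 5/2); label the merged cluster MU
  updated: d(BS,MU)=18, d(G,MU)=79/2, d(H,MU)=63/2, d(L,MU)=27, d(MU,P)=34
iteration 3: select L,P (d=7); attach at lengths (7/2, 7/2); label the merged cluster LP
  updated: d(BS,LP)=57/2, d(G,LP)=18, d(H,LP)=77/2, d(LP,MU)=61/2
iteration 4: select BS,MU (d=18); attach at lengths (17/2, 13/2); label the merged cluster BMSU
  updated: d(BMSU,G)=34, d(BMSU,H)=59/2, d(BMSU,LP)=59/2
iteration 5: select G,LP (d=18); attach at lengths (9, 11/2); label the merged cluster GLP
  updated: d(BMSU,GLP)=31, d(GLP,H)=127/3
iteration 6: select BMSU,H (d=59/2); attach at lengths (23/4, 59/4); label the merged cluster BHMSU
  updated: d(BHMSU,GLP)=499/15
iteration 7: select BHMSU,GLP (d=499/15); attach at lengths (113/60, 229/30); label the merged cluster BGHLMPSU
final tree: ((((B:1/2,S:1/2):17/2,(M:5/2,U:5/2):13/2):23/4,H:59/4):113/60,(G:9,(L:7/2,P:7/2):11/2):229/30)
total length: 4351/60

5/2,5/2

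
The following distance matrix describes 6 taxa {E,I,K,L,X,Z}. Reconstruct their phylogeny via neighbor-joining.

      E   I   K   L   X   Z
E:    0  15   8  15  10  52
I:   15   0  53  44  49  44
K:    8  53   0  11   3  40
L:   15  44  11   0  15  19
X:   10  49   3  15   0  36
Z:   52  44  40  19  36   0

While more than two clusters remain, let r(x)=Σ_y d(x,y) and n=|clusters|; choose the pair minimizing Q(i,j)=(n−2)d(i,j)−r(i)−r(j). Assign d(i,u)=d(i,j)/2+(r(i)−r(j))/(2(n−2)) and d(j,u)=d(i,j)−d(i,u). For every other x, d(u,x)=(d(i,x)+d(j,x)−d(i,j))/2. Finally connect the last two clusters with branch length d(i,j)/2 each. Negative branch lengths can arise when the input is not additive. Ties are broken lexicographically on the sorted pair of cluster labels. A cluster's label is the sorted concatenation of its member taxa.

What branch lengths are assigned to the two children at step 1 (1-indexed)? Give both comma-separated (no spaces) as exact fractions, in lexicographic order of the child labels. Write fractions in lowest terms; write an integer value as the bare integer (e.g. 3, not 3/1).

iteration 1: select E,I (d=15, Q=-245); attach at lengths (-45/8, 165/8); label the merged cluster EI
  updated: d(EI,K)=23, d(EI,L)=22, d(EI,X)=22, d(EI,Z)=81/2
iteration 2: select L,Z (d=19, Q=-291/2); attach at lengths (-23/12, 251/12); label the merged cluster LZ
  updated: d(EI,LZ)=87/4, d(K,LZ)=16, d(LZ,X)=16
iteration 3: select EI,LZ (d=87/4, Q=-77); attach at lengths (113/8, 61/8); label the merged cluster EILZ
  updated: d(EILZ,K)=69/8, d(EILZ,X)=65/8
iteration 4: select EILZ,K (d=69/8, Q=-79/4); attach at lengths (55/8, 7/4); label the merged cluster EIKLZ
  updated: d(EIKLZ,X)=5/4
iteration 5: select EIKLZ,X (d=5/4); attach at lengths (5/8, 5/8); label the merged cluster EIKLXZ
final tree: ((((E:-45/8,I:165/8):113/8,(L:-23/12,Z:251/12):61/8):55/8,K:7/4):5/8,X:5/8)
total length: 525/8

-45/8,165/8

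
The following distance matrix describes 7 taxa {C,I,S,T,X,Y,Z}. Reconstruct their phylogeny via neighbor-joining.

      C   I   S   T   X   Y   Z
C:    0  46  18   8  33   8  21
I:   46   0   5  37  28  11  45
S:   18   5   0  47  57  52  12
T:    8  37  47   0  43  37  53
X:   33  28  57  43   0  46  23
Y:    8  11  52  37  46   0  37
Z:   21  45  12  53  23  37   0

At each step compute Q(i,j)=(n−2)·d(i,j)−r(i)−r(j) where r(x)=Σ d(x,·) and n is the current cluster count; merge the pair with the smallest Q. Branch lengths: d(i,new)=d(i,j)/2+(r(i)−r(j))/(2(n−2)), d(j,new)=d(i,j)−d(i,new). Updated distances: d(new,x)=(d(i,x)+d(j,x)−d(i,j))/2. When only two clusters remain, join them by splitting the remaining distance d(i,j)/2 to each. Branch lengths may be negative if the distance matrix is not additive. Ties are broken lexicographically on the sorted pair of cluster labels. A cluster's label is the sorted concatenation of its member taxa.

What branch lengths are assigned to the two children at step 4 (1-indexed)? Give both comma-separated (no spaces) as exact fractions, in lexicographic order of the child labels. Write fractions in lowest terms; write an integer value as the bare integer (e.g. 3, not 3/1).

-57/8,121/8

1. join I+S (d=5, Q=-338) ⇒ IS; edges |I|=3/5, |S|=22/5
  updated: d(C,IS)=59/2, d(IS,T)=79/2, d(IS,X)=40, d(IS,Y)=29, d(IS,Z)=26
2. join X+Z (d=23, Q=-253) ⇒ XZ; edges |X|=117/8, |Z|=67/8
  updated: d(C,XZ)=31/2, d(IS,XZ)=43/2, d(T,XZ)=73/2, d(XZ,Y)=30
3. join IS+XZ (d=43/2, Q=-317/2) ⇒ ISXZ; edges |IS|=161/12, |XZ|=97/12
  updated: d(C,ISXZ)=47/4, d(ISXZ,T)=109/4, d(ISXZ,Y)=75/4
4. join C+T (d=8, Q=-84) ⇒ CT; edges |C|=-57/8, |T|=121/8
  updated: d(CT,ISXZ)=31/2, d(CT,Y)=37/2
5. join CT+ISXZ (d=31/2, Q=-211/4) ⇒ CISTXZ; edges |CT|=61/8, |ISXZ|=63/8
  updated: d(CISTXZ,Y)=87/8
6. join CISTXZ+Y (d=87/8) ⇒ CISTXYZ; edges |CISTXZ|=87/16, |Y|=87/16
final tree: (((C:-57/8,T:121/8):61/8,((I:3/5,S:22/5):161/12,(X:117/8,Z:67/8):97/12):63/8):87/16,Y:87/16)
total length: 671/8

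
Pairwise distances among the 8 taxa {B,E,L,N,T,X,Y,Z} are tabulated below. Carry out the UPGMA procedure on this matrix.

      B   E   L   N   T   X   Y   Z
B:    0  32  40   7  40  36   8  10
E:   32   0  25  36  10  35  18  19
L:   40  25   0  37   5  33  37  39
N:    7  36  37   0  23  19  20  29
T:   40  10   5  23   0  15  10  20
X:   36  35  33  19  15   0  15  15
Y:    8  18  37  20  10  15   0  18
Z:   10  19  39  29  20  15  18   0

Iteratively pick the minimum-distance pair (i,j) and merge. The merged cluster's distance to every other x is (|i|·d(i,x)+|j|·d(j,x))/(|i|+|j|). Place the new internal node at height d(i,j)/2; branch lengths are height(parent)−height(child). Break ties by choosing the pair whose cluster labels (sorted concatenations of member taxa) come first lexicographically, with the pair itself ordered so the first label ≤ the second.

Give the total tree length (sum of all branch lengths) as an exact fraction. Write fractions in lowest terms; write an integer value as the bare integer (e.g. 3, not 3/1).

step 1: merge (L,T) at d=5; branch lengths L→5/2, T→5/2; new cluster LT
  updated: d(B,LT)=40, d(E,LT)=35/2, d(LT,N)=30, d(LT,X)=24, d(LT,Y)=47/2, d(LT,Z)=59/2
step 2: merge (B,N) at d=7; branch lengths B→7/2, N→7/2; new cluster BN
  updated: d(BN,E)=34, d(BN,LT)=35, d(BN,X)=55/2, d(BN,Y)=14, d(BN,Z)=39/2
step 3: merge (BN,Y) at d=14; branch lengths BN→7/2, Y→7; new cluster BNY
  updated: d(BNY,E)=86/3, d(BNY,LT)=187/6, d(BNY,X)=70/3, d(BNY,Z)=19
step 4: merge (X,Z) at d=15; branch lengths X→15/2, Z→15/2; new cluster XZ
  updated: d(BNY,XZ)=127/6, d(E,XZ)=27, d(LT,XZ)=107/4
step 5: merge (E,LT) at d=35/2; branch lengths E→35/4, LT→25/4; new cluster ELT
  updated: d(BNY,ELT)=91/3, d(ELT,XZ)=161/6
step 6: merge (BNY,XZ) at d=127/6; branch lengths BNY→43/12, XZ→37/12; new cluster BNXYZ
  updated: d(BNXYZ,ELT)=434/15
step 7: merge (BNXYZ,ELT) at d=434/15; branch lengths BNXYZ→233/60, ELT→343/60; new cluster BELNTXYZ
final tree: ((((B:7/2,N:7/2):7/2,Y:7):43/12,(X:15/2,Z:15/2):37/12):233/60,(E:35/4,(L:5/2,T:5/2):25/4):343/60)
total length: 2063/30

2063/30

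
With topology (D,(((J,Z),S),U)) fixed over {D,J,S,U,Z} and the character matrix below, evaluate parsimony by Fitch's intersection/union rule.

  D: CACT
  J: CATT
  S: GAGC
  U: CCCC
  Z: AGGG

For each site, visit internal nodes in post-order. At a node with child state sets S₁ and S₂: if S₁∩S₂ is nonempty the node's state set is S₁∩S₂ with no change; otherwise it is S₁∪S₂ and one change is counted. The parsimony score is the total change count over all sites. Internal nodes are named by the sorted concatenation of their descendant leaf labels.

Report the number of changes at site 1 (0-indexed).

JZ@0: {C} ∪ {A} = {A,C} (union, +1)
JSZ@0: {A,C} ∪ {G} = {A,C,G} (union, +1)
JSUZ@0: {A,C,G} ∩ {C} = {C} (intersection, +0)
DJSUZ@0: {C} ∩ {C} = {C} (intersection, +0)
JZ@1: {A} ∪ {G} = {A,G} (union, +1)
JSZ@1: {A,G} ∩ {A} = {A} (intersection, +0)
JSUZ@1: {A} ∪ {C} = {A,C} (union, +1)
DJSUZ@1: {A} ∩ {A,C} = {A} (intersection, +0)
JZ@2: {T} ∪ {G} = {G,T} (union, +1)
JSZ@2: {G,T} ∩ {G} = {G} (intersection, +0)
JSUZ@2: {G} ∪ {C} = {C,G} (union, +1)
DJSUZ@2: {C} ∩ {C,G} = {C} (intersection, +0)
JZ@3: {T} ∪ {G} = {G,T} (union, +1)
JSZ@3: {G,T} ∪ {C} = {C,G,T} (union, +1)
JSUZ@3: {C,G,T} ∩ {C} = {C} (intersection, +0)
DJSUZ@3: {T} ∪ {C} = {C,T} (union, +1)
per-site changes: [2, 2, 2, 3]; total = 9

2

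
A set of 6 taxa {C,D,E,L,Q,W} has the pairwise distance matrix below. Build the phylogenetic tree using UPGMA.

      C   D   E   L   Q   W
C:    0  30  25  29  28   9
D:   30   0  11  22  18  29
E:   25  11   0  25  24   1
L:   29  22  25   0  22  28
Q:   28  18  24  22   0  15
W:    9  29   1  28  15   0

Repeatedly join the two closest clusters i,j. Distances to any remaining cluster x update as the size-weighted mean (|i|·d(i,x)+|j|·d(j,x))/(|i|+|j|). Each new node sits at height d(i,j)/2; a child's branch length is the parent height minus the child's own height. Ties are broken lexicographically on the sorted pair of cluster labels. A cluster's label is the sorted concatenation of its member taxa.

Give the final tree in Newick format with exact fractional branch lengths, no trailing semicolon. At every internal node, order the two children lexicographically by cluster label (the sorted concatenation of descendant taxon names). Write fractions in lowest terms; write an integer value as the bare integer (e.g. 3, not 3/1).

iteration 1: select E,W (d=1); attach at lengths (1/2, 1/2); label the merged cluster EW
  updated: d(C,EW)=17, d(D,EW)=20, d(EW,L)=53/2, d(EW,Q)=39/2
iteration 2: select C,EW (d=17); attach at lengths (17/2, 8); label the merged cluster CEW
  updated: d(CEW,D)=70/3, d(CEW,L)=82/3, d(CEW,Q)=67/3
iteration 3: select D,Q (d=18); attach at lengths (9, 9); label the merged cluster DQ
  updated: d(CEW,DQ)=137/6, d(DQ,L)=22
iteration 4: select DQ,L (d=22); attach at lengths (2, 11); label the merged cluster DLQ
  updated: d(CEW,DLQ)=73/3
iteration 5: select CEW,DLQ (d=73/3); attach at lengths (11/3, 7/6); label the merged cluster CDELQW
final tree: ((C:17/2,(E:1/2,W:1/2):8):11/3,((D:9,Q:9):2,L:11):7/6)
total length: 160/3

((C:17/2,(E:1/2,W:1/2):8):11/3,((D:9,Q:9):2,L:11):7/6)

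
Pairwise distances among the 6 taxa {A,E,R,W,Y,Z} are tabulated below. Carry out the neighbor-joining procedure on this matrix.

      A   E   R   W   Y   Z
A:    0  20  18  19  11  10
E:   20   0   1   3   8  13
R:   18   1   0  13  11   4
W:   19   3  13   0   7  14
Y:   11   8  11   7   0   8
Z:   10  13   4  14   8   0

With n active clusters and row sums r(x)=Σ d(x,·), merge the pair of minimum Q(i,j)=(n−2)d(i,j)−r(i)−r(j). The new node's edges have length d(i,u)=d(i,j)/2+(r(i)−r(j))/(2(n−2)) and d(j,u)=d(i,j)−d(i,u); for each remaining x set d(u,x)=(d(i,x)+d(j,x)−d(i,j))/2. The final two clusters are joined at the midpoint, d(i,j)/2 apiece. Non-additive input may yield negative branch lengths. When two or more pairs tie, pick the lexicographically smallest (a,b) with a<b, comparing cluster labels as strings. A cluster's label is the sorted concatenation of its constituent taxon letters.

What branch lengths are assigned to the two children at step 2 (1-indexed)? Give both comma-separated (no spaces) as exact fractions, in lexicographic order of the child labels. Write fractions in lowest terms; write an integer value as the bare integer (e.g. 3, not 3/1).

13/4,9/4

iteration 1: select E,W (d=3, Q=-89); attach at lengths (1/8, 23/8); label the merged cluster EW
  updated: d(A,EW)=18, d(EW,R)=11/2, d(EW,Y)=6, d(EW,Z)=12
iteration 2: select EW,R (d=11/2, Q=-127/2); attach at lengths (13/4, 9/4); label the merged cluster ERW
  updated: d(A,ERW)=61/4, d(ERW,Y)=23/4, d(ERW,Z)=21/4
iteration 3: select A,Z (d=10, Q=-79/2); attach at lengths (33/4, 7/4); label the merged cluster AZ
  updated: d(AZ,ERW)=21/4, d(AZ,Y)=9/2
iteration 4: select AZ,ERW (d=21/4, Q=-31/2); attach at lengths (2, 13/4); label the merged cluster AERWZ
  updated: d(AERWZ,Y)=5/2
iteration 5: select AERWZ,Y (d=5/2); attach at lengths (5/4, 5/4); label the merged cluster AERWYZ
final tree: (((A:33/4,Z:7/4):2,((E:1/8,W:23/8):13/4,R:9/4):13/4):5/4,Y:5/4)
total length: 105/4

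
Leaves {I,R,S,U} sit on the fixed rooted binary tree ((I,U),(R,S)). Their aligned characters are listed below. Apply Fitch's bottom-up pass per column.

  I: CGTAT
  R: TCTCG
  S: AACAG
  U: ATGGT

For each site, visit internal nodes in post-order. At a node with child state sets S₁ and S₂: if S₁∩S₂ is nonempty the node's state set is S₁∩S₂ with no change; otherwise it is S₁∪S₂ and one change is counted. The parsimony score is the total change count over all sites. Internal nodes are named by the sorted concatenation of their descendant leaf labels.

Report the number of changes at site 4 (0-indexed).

IU@0: {C} ∪ {A} = {A,C} (union, +1)
RS@0: {T} ∪ {A} = {A,T} (union, +1)
IRSU@0: {A,C} ∩ {A,T} = {A} (intersection, +0)
IU@1: {G} ∪ {T} = {G,T} (union, +1)
RS@1: {C} ∪ {A} = {A,C} (union, +1)
IRSU@1: {G,T} ∪ {A,C} = {A,C,G,T} (union, +1)
IU@2: {T} ∪ {G} = {G,T} (union, +1)
RS@2: {T} ∪ {C} = {C,T} (union, +1)
IRSU@2: {G,T} ∩ {C,T} = {T} (intersection, +0)
IU@3: {A} ∪ {G} = {A,G} (union, +1)
RS@3: {C} ∪ {A} = {A,C} (union, +1)
IRSU@3: {A,G} ∩ {A,C} = {A} (intersection, +0)
IU@4: {T} ∩ {T} = {T} (intersection, +0)
RS@4: {G} ∩ {G} = {G} (intersection, +0)
IRSU@4: {T} ∪ {G} = {G,T} (union, +1)
per-site changes: [2, 3, 2, 2, 1]; total = 10

1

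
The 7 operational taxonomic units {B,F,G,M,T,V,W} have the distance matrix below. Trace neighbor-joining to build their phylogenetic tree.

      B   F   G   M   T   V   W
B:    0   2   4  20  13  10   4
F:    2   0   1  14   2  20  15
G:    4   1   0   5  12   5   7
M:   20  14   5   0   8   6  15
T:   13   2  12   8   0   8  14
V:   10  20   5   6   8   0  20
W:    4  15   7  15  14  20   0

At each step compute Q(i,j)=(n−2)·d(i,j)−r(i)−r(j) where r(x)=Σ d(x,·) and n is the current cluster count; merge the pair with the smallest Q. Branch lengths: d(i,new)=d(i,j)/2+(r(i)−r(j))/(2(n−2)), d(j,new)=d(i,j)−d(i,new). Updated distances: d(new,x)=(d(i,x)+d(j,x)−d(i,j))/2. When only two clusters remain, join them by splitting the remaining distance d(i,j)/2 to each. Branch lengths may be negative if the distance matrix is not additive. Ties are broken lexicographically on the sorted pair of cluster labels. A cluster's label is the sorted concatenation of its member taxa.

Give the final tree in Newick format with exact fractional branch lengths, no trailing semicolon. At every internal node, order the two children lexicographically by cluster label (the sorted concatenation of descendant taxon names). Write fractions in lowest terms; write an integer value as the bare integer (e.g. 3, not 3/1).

((((B:-1/5,W:21/5):67/16,(F:5/4,T:3/4):61/16):35/16,G:-27/16):59/32,(M:35/12,V:37/12):59/32)

1. join B+W (d=4, Q=-108) ⇒ BW; edges |B|=-1/5, |W|=21/5
  updated: d(BW,F)=13/2, d(BW,G)=7/2, d(BW,M)=31/2, d(BW,T)=23/2, d(BW,V)=13
2. join F+T (d=2, Q=-77) ⇒ FT; edges |F|=5/4, |T|=3/4
  updated: d(BW,FT)=8, d(FT,G)=11/2, d(FT,M)=10, d(FT,V)=13
3. join M+V (d=6, Q=-111/2) ⇒ MV; edges |M|=35/12, |V|=37/12
  updated: d(BW,MV)=45/4, d(FT,MV)=17/2, d(G,MV)=2
4. join BW+FT (d=8, Q=-115/4) ⇒ BFTW; edges |BW|=67/16, |FT|=61/16
  updated: d(BFTW,G)=1/2, d(BFTW,MV)=47/8
5. join BFTW+G (d=1/2, Q=-67/8) ⇒ BFGTW; edges |BFTW|=35/16, |G|=-27/16
  updated: d(BFGTW,MV)=59/16
6. join BFGTW+MV (d=59/16) ⇒ BFGMTVW; edges |BFGTW|=59/32, |MV|=59/32
final tree: ((((B:-1/5,W:21/5):67/16,(F:5/4,T:3/4):61/16):35/16,G:-27/16):59/32,(M:35/12,V:37/12):59/32)
total length: 387/16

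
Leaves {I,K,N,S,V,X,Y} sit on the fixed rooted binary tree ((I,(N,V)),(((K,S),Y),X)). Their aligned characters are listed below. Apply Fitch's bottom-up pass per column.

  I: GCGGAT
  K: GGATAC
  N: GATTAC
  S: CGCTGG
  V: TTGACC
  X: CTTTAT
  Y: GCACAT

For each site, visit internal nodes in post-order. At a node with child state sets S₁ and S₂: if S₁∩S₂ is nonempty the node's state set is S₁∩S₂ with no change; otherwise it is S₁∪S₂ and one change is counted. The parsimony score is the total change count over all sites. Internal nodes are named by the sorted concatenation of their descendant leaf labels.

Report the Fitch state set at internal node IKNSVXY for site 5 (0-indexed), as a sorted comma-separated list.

T

site 0, node NV: N={G} ∪ V={T} → {G,T} (+1)
site 0, node INV: I={G} ∩ NV={G,T} → {G} (+0)
site 0, node KS: K={G} ∪ S={C} → {C,G} (+1)
site 0, node KSY: KS={C,G} ∩ Y={G} → {G} (+0)
site 0, node KSXY: KSY={G} ∪ X={C} → {C,G} (+1)
site 0, node IKNSVXY: INV={G} ∩ KSXY={C,G} → {G} (+0)
site 1, node NV: N={A} ∪ V={T} → {A,T} (+1)
site 1, node INV: I={C} ∪ NV={A,T} → {A,C,T} (+1)
site 1, node KS: K={G} ∩ S={G} → {G} (+0)
site 1, node KSY: KS={G} ∪ Y={C} → {C,G} (+1)
site 1, node KSXY: KSY={C,G} ∪ X={T} → {C,G,T} (+1)
site 1, node IKNSVXY: INV={A,C,T} ∩ KSXY={C,G,T} → {C,T} (+0)
site 2, node NV: N={T} ∪ V={G} → {G,T} (+1)
site 2, node INV: I={G} ∩ NV={G,T} → {G} (+0)
site 2, node KS: K={A} ∪ S={C} → {A,C} (+1)
site 2, node KSY: KS={A,C} ∩ Y={A} → {A} (+0)
site 2, node KSXY: KSY={A} ∪ X={T} → {A,T} (+1)
site 2, node IKNSVXY: INV={G} ∪ KSXY={A,T} → {A,G,T} (+1)
site 3, node NV: N={T} ∪ V={A} → {A,T} (+1)
site 3, node INV: I={G} ∪ NV={A,T} → {A,G,T} (+1)
site 3, node KS: K={T} ∩ S={T} → {T} (+0)
site 3, node KSY: KS={T} ∪ Y={C} → {C,T} (+1)
site 3, node KSXY: KSY={C,T} ∩ X={T} → {T} (+0)
site 3, node IKNSVXY: INV={A,G,T} ∩ KSXY={T} → {T} (+0)
site 4, node NV: N={A} ∪ V={C} → {A,C} (+1)
site 4, node INV: I={A} ∩ NV={A,C} → {A} (+0)
site 4, node KS: K={A} ∪ S={G} → {A,G} (+1)
site 4, node KSY: KS={A,G} ∩ Y={A} → {A} (+0)
site 4, node KSXY: KSY={A} ∩ X={A} → {A} (+0)
site 4, node IKNSVXY: INV={A} ∩ KSXY={A} → {A} (+0)
site 5, node NV: N={C} ∩ V={C} → {C} (+0)
site 5, node INV: I={T} ∪ NV={C} → {C,T} (+1)
site 5, node KS: K={C} ∪ S={G} → {C,G} (+1)
site 5, node KSY: KS={C,G} ∪ Y={T} → {C,G,T} (+1)
site 5, node KSXY: KSY={C,G,T} ∩ X={T} → {T} (+0)
site 5, node IKNSVXY: INV={C,T} ∩ KSXY={T} → {T} (+0)
per-site changes: [3, 4, 4, 3, 2, 3]; total = 19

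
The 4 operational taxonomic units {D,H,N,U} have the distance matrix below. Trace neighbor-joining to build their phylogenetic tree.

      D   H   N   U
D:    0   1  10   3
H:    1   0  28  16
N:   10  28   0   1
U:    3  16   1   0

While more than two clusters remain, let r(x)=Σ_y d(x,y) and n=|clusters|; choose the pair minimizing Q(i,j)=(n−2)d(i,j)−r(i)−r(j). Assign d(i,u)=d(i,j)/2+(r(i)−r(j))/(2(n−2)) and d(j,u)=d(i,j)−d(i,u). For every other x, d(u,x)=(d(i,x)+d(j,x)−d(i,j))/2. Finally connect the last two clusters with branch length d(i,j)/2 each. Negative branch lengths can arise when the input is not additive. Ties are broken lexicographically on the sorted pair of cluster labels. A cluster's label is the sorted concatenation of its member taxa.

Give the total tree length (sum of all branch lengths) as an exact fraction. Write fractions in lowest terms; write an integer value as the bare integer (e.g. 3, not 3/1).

1. join D+H (d=1, Q=-57) ⇒ DH; edges |D|=-29/4, |H|=33/4
  updated: d(DH,N)=37/2, d(DH,U)=9
2. join DH+N (d=37/2, Q=-57/2) ⇒ DHN; edges |DH|=53/4, |N|=21/4
  updated: d(DHN,U)=-17/4
3. join DHN+U (d=-17/4) ⇒ DHNU; edges |DHN|=-17/8, |U|=-17/8
final tree: (((D:-29/4,H:33/4):53/4,N:21/4):-17/8,U:-17/8)
total length: 61/4

61/4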